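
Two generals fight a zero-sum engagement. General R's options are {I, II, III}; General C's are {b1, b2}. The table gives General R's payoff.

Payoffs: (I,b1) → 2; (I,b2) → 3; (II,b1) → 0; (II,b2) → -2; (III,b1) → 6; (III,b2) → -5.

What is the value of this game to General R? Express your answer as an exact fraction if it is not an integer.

7/3

Row minima: I → 2, II → -2, III → -5; maximin = 2.
Column maxima: b1 → 6, b2 → 3; minimax = 3.
2 ≠ 3, so there is no saddle point; optimal play is mixed.
II is strictly dominated by I, so General R never plays it.
On the remaining 2×2 (I, III vs b1, b2):
Let General R play I with probability p. Expected payoff against b1: 2p + 6(1−p) = −4p + 6; against b2: 3p + (-5)(1−p) = 8p − 5.
Setting these equal: −4p + 6 = 8p − 5 ⇒ −12p = -11 ⇒ p = 11/12, and the value is (-4)·(11/12) + 6 = 7/3.
For General C: with q = P(b1), equating I's and III's payoffs gives −q + 3 = 11q − 5 ⇒ q = 2/3.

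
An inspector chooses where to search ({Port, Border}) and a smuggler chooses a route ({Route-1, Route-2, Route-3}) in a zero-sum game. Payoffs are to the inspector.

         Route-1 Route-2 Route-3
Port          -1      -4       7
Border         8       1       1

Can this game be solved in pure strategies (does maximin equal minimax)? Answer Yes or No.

Yes

Row minima: Port → -4, Border → 1; maximin = 1.
Column maxima: Route-1 → 8, Route-2 → 1, Route-3 → 7; minimax = 1.
maximin = minimax = 1, so a saddle point exists.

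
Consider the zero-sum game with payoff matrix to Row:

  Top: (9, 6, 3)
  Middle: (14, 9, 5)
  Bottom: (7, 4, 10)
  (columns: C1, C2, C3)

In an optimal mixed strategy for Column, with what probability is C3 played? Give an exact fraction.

1/2

Row minima: Top → 3, Middle → 5, Bottom → 4; maximin = 5.
Column maxima: C1 → 14, C2 → 9, C3 → 10; minimax = 9.
5 ≠ 9, so there is no saddle point; optimal play is mixed.
Top is strictly dominated by Middle, so Row never plays it.
C1 is strictly dominated by C2 (it gives Row strictly more in every row), so Column never plays it.
On the remaining 2×2 (Middle, Bottom vs C2, C3):
Let Row play Middle with probability p. Expected payoff against C2: 9p + 4(1−p) = 5p + 4; against C3: 5p + 10(1−p) = −5p + 10.
Setting these equal: 5p + 4 = −5p + 10 ⇒ 10p = 6 ⇒ p = 3/5, and the value is (5)·(3/5) + 4 = 7.
For Column: with q = P(C2), equating Middle's and Bottom's payoffs gives 4q + 5 = −6q + 10 ⇒ q = 1/2.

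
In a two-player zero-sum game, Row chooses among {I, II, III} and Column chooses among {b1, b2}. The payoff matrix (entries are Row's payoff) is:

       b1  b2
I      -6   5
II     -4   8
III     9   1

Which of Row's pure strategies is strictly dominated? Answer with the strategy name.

I

II gives a strictly higher payoff than I against every column: -4 > -6, 8 > 5.
So I is strictly dominated and Row never plays it.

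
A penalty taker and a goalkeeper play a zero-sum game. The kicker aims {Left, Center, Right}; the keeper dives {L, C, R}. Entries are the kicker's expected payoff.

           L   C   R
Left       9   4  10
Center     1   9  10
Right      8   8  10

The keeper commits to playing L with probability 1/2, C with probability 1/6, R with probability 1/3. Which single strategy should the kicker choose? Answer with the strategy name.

Expected payoff of Left: (1/2)·9 + (1/6)·4 + (1/3)·10 = 17/2.
Expected payoff of Center: (1/2)·1 + (1/6)·9 + (1/3)·10 = 16/3.
Expected payoff of Right: (1/2)·8 + (1/6)·8 + (1/3)·10 = 26/3.
The largest is 26/3, so the kicker's best response is Right.

Right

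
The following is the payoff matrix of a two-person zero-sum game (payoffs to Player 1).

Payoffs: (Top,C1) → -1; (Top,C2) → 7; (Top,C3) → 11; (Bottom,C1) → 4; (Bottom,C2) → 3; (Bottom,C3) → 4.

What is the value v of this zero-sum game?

31/9

Row minima: Top → -1, Bottom → 3; maximin = 3.
Column maxima: C1 → 4, C2 → 7, C3 → 11; minimax = 4.
3 ≠ 4, so there is no saddle point; optimal play is mixed.
C3 is strictly dominated by C2 (it gives Player 1 strictly more in every row), so Player 2 never plays it.
On the remaining 2×2 (Top, Bottom vs C1, C2):
Let Player 1 play Top with probability p. Expected payoff against C1: (-1)p + 4(1−p) = −5p + 4; against C2: 7p + 3(1−p) = 4p + 3.
Setting these equal: −5p + 4 = 4p + 3 ⇒ −9p = -1 ⇒ p = 1/9, and the value is (-5)·(1/9) + 4 = 31/9.
For Player 2: with q = P(C1), equating Top's and Bottom's payoffs gives −8q + 7 = q + 3 ⇒ q = 4/9.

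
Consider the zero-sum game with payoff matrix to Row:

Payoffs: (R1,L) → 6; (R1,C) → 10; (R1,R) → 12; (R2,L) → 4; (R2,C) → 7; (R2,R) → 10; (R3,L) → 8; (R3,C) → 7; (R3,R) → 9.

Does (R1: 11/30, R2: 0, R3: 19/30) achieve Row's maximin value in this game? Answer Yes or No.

No

Against L this mix gives (11/30)·6 + (19/30)·8 = 109/15.
Against C this mix gives (11/30)·10 + (19/30)·7 = 81/10.
Against R this mix gives (11/30)·12 + (19/30)·9 = 101/10.
Column will play L, holding Row to 109/15. Shifting weight toward the row that does better against L would raise this floor (the equalizing mix achieves 38/5 against both L and C), so the proposed strategy is not optimal.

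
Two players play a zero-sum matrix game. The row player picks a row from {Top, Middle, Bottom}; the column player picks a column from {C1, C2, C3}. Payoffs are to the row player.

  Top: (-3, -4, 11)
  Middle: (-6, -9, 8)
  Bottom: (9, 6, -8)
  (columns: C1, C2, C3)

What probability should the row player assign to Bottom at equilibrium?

Row minima: Top → -4, Middle → -9, Bottom → -8; maximin = -4.
Column maxima: C1 → 9, C2 → 6, C3 → 11; minimax = 6.
-4 ≠ 6, so there is no saddle point; optimal play is mixed.
Middle is strictly dominated by Top, so the row player never plays it.
C1 is strictly dominated by C2 (it gives the row player strictly more in every row), so the column player never plays it.
On the remaining 2×2 (Top, Bottom vs C2, C3):
Let the row player play Top with probability p. Expected payoff against C2: (-4)p + 6(1−p) = −10p + 6; against C3: 11p + (-8)(1−p) = 19p − 8.
Setting these equal: −10p + 6 = 19p − 8 ⇒ −29p = -14 ⇒ p = 14/29, and the value is (-10)·(14/29) + 6 = 34/29.
For the column player: with q = P(C2), equating Top's and Bottom's payoffs gives −15q + 11 = 14q − 8 ⇒ q = 19/29.

15/29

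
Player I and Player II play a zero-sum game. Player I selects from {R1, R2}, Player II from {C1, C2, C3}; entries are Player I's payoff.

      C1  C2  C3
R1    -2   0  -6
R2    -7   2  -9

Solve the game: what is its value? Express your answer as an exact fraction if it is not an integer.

-6

Row minima: R1 → -6, R2 → -9; maximin = -6.
Column maxima: C1 → -2, C2 → 2, C3 → -6; minimax = -6.
Since maximin = minimax = -6, there is a saddle point and the value is -6.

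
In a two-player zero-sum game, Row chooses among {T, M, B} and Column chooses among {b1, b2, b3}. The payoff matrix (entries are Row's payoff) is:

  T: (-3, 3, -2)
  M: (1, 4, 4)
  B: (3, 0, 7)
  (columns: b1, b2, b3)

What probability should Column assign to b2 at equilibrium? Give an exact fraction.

Row minima: T → -3, M → 1, B → 0; maximin = 1.
Column maxima: b1 → 3, b2 → 4, b3 → 7; minimax = 3.
1 ≠ 3, so there is no saddle point; optimal play is mixed.
T is strictly dominated by M, so Row never plays it.
b3 is strictly dominated by b1 (it gives Row strictly more in every row), so Column never plays it.
On the remaining 2×2 (M, B vs b1, b2):
Let Row play M with probability p. Expected payoff against b1: 1p + 3(1−p) = −2p + 3; against b2: 4p + 0(1−p) = 4p.
Setting these equal: −2p + 3 = 4p ⇒ −6p = -3 ⇒ p = 1/2, and the value is (-2)·(1/2) + 3 = 2.
For Column: with q = P(b1), equating M's and B's payoffs gives −3q + 4 = 3q ⇒ q = 2/3.

1/3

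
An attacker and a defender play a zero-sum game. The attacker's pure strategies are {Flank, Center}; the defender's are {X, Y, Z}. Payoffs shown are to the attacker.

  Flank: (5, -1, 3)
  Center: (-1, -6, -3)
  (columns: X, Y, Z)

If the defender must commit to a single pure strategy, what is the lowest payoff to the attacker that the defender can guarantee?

Column maxima: X → 5, Y → -1, Z → 3.
The smallest of these is -1.

-1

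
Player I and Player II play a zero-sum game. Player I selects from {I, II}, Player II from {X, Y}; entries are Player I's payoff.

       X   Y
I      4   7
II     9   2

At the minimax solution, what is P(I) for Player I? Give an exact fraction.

7/10

Row minima: I → 4, II → 2; maximin = 4.
Column maxima: X → 9, Y → 7; minimax = 7.
4 ≠ 7, so there is no saddle point; optimal play is mixed.
Let Player I play I with probability p. Expected payoff against X: 4p + 9(1−p) = −5p + 9; against Y: 7p + 2(1−p) = 5p + 2.
Setting these equal: −5p + 9 = 5p + 2 ⇒ −10p = -7 ⇒ p = 7/10, and the value is (-5)·(7/10) + 9 = 11/2.
For Player II: with q = P(X), equating I's and II's payoffs gives −3q + 7 = 7q + 2 ⇒ q = 1/2.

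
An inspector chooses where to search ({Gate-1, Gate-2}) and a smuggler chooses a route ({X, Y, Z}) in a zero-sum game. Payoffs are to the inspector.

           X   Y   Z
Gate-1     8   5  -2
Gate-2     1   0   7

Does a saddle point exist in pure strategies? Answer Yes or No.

Row minima: Gate-1 → -2, Gate-2 → 0; maximin = 0.
Column maxima: X → 8, Y → 5, Z → 7; minimax = 5.
0 ≠ 5, so no pure-strategy equilibrium exists.

No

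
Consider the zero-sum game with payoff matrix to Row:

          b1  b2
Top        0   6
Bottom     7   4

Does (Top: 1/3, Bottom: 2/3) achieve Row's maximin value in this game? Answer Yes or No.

Against b1 this mix gives (1/3)·0 + (2/3)·7 = 14/3.
Against b2 this mix gives (1/3)·6 + (2/3)·4 = 14/3.
All of Column's active replies (b1, b2) yield 14/3, and no column does worse for Row. The mix makes Column indifferent and guarantees 14/3, so it is optimal.

Yes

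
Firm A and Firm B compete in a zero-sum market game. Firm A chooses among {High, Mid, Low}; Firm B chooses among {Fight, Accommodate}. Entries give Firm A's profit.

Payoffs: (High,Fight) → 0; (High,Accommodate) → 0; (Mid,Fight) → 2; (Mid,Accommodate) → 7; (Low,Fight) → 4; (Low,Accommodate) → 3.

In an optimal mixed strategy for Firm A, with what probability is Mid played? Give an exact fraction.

Row minima: High → 0, Mid → 2, Low → 3; maximin = 3.
Column maxima: Fight → 4, Accommodate → 7; minimax = 4.
3 ≠ 4, so there is no saddle point; optimal play is mixed.
High is strictly dominated by Mid, so Firm A never plays it.
On the remaining 2×2 (Mid, Low vs Fight, Accommodate):
Let Firm A play Mid with probability p. Expected payoff against Fight: 2p + 4(1−p) = −2p + 4; against Accommodate: 7p + 3(1−p) = 4p + 3.
Setting these equal: −2p + 4 = 4p + 3 ⇒ −6p = -1 ⇒ p = 1/6, and the value is (-2)·(1/6) + 4 = 11/3.
For Firm B: with q = P(Fight), equating Mid's and Low's payoffs gives −5q + 7 = q + 3 ⇒ q = 2/3.

1/6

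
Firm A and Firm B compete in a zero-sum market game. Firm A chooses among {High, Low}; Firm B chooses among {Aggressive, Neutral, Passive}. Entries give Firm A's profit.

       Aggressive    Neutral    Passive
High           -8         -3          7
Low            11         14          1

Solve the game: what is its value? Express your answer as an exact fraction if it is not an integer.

Row minima: High → -8, Low → 1; maximin = 1.
Column maxima: Aggressive → 11, Neutral → 14, Passive → 7; minimax = 7.
1 ≠ 7, so there is no saddle point; optimal play is mixed.
Neutral is strictly dominated by Aggressive (it gives Firm A strictly more in every row), so Firm B never plays it.
On the remaining 2×2 (High, Low vs Aggressive, Passive):
Let Firm A play High with probability p. Expected payoff against Aggressive: (-8)p + 11(1−p) = −19p + 11; against Passive: 7p + 1(1−p) = 6p + 1.
Setting these equal: −19p + 11 = 6p + 1 ⇒ −25p = -10 ⇒ p = 2/5, and the value is (-19)·(2/5) + 11 = 17/5.
For Firm B: with q = P(Aggressive), equating High's and Low's payoffs gives −15q + 7 = 10q + 1 ⇒ q = 6/25.

17/5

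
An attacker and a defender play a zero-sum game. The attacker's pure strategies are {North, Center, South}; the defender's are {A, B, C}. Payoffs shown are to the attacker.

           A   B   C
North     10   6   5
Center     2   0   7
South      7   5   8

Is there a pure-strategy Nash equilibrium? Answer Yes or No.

No

Row minima: North → 5, Center → 0, South → 5; maximin = 5.
Column maxima: A → 10, B → 6, C → 8; minimax = 6.
5 ≠ 6, so no pure-strategy equilibrium exists.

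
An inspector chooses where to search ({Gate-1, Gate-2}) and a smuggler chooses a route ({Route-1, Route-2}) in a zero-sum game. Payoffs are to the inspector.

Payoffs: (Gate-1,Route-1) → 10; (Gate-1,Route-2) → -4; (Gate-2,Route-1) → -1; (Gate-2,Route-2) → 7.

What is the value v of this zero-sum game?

Row minima: Gate-1 → -4, Gate-2 → -1; maximin = -1.
Column maxima: Route-1 → 10, Route-2 → 7; minimax = 7.
-1 ≠ 7, so there is no saddle point; optimal play is mixed.
Let the inspector play Gate-1 with probability p. Expected payoff against Route-1: 10p + (-1)(1−p) = 11p − 1; against Route-2: (-4)p + 7(1−p) = −11p + 7.
Setting these equal: 11p − 1 = −11p + 7 ⇒ 22p = 8 ⇒ p = 4/11, and the value is (11)·(4/11) − 1 = 3.
For the smuggler: with q = P(Route-1), equating Gate-1's and Gate-2's payoffs gives 14q − 4 = −8q + 7 ⇒ q = 1/2.

3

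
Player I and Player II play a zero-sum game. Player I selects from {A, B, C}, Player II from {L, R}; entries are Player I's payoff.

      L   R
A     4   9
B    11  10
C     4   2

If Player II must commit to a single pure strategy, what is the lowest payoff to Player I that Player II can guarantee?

Column maxima: L → 11, R → 10.
The smallest of these is 10.

10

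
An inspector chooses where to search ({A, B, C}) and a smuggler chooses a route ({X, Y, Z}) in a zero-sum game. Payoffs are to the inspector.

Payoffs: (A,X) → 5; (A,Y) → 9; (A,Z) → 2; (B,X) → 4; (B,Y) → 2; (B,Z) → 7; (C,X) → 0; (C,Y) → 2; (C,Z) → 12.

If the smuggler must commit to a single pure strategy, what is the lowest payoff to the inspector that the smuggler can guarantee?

Column maxima: X → 5, Y → 9, Z → 12.
The smallest of these is 5.

5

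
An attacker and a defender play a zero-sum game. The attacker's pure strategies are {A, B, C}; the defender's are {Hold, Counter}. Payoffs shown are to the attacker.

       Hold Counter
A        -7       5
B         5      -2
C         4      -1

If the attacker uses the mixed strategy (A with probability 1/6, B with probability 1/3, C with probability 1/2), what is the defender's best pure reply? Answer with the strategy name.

Counter

If the defender plays Hold, the attacker's expected payoff is (1/6)·(-7) + (1/3)·5 + (1/2)·4 = 5/2.
If the defender plays Counter, the attacker's expected payoff is (1/6)·5 + (1/3)·(-2) + (1/2)·(-1) = -1/3.
The defender minimizes the attacker's payoff; the smallest is -1/3, so the best response is Counter.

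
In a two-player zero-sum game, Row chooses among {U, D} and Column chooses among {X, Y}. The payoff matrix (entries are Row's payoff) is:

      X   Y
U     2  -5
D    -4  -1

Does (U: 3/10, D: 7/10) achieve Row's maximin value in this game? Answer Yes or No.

Yes

Against X this mix gives (3/10)·2 + (7/10)·(-4) = -11/5.
Against Y this mix gives (3/10)·(-5) + (7/10)·(-1) = -11/5.
All of Column's active replies (X, Y) yield -11/5, and no column does worse for Row. The mix makes Column indifferent and guarantees -11/5, so it is optimal.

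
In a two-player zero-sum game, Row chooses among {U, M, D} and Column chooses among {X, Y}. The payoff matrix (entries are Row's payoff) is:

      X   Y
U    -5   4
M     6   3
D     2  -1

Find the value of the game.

Row minima: U → -5, M → 3, D → -1; maximin = 3.
Column maxima: X → 6, Y → 4; minimax = 4.
3 ≠ 4, so there is no saddle point; optimal play is mixed.
D is strictly dominated by M, so Row never plays it.
On the remaining 2×2 (U, M vs X, Y):
Let Row play U with probability p. Expected payoff against X: (-5)p + 6(1−p) = −11p + 6; against Y: 4p + 3(1−p) = p + 3.
Setting these equal: −11p + 6 = p + 3 ⇒ −12p = -3 ⇒ p = 1/4, and the value is (-11)·(1/4) + 6 = 13/4.
For Column: with q = P(X), equating U's and M's payoffs gives −9q + 4 = 3q + 3 ⇒ q = 1/12.

13/4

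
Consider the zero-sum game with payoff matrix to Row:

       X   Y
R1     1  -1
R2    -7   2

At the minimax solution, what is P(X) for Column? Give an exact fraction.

Row minima: R1 → -1, R2 → -7; maximin = -1.
Column maxima: X → 1, Y → 2; minimax = 1.
-1 ≠ 1, so there is no saddle point; optimal play is mixed.
Let Row play R1 with probability p. Expected payoff against X: 1p + (-7)(1−p) = 8p − 7; against Y: (-1)p + 2(1−p) = −3p + 2.
Setting these equal: 8p − 7 = −3p + 2 ⇒ 11p = 9 ⇒ p = 9/11, and the value is (8)·(9/11) − 7 = -5/11.
For Column: with q = P(X), equating R1's and R2's payoffs gives 2q − 1 = −9q + 2 ⇒ q = 3/11.

3/11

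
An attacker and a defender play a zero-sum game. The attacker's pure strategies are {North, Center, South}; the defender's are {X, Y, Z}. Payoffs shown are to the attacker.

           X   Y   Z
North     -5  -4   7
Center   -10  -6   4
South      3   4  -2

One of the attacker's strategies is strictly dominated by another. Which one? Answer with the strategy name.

North gives a strictly higher payoff than Center against every column: -5 > -10, -4 > -6, 7 > 4.
So Center is strictly dominated and the attacker never plays it.

Center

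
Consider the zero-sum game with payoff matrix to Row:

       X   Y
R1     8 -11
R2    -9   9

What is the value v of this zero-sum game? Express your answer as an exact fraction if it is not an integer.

-27/37

Row minima: R1 → -11, R2 → -9; maximin = -9.
Column maxima: X → 8, Y → 9; minimax = 8.
-9 ≠ 8, so there is no saddle point; optimal play is mixed.
Let Row play R1 with probability p. Expected payoff against X: 8p + (-9)(1−p) = 17p − 9; against Y: (-11)p + 9(1−p) = −20p + 9.
Setting these equal: 17p − 9 = −20p + 9 ⇒ 37p = 18 ⇒ p = 18/37, and the value is (17)·(18/37) − 9 = -27/37.
For Column: with q = P(X), equating R1's and R2's payoffs gives 19q − 11 = −18q + 9 ⇒ q = 20/37.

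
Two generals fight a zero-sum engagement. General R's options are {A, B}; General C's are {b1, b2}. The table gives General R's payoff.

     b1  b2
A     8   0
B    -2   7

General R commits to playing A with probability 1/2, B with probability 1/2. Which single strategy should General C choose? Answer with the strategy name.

b1

If General C plays b1, General R's expected payoff is (1/2)·8 + (1/2)·(-2) = 3.
If General C plays b2, General R's expected payoff is (1/2)·0 + (1/2)·7 = 7/2.
General C minimizes General R's payoff; the smallest is 3, so the best response is b1.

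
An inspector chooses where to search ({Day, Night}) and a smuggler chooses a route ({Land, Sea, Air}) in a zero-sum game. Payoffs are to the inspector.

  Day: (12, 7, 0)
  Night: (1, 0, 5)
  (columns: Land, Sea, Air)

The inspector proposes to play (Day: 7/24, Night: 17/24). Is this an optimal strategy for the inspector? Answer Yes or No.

Against Land this mix gives (7/24)·12 + (17/24)·1 = 101/24.
Against Sea this mix gives (7/24)·7 + (17/24)·0 = 49/24.
Against Air this mix gives (7/24)·0 + (17/24)·5 = 85/24.
The smuggler will play Sea, holding the inspector to 49/24. Shifting weight toward the row that does better against Sea would raise this floor (the equalizing mix achieves 35/12 against both Sea and Air), so the proposed strategy is not optimal.

No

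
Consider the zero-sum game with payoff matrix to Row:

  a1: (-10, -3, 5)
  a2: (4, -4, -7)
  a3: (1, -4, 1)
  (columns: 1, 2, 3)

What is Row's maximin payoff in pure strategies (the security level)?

Row minima: a1 → -10, a2 → -7, a3 → -4.
The best of these is -4.

-4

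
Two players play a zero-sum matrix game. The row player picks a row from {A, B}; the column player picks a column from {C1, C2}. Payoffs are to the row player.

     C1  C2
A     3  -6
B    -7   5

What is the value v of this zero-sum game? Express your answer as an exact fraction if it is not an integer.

-9/7

Row minima: A → -6, B → -7; maximin = -6.
Column maxima: C1 → 3, C2 → 5; minimax = 3.
-6 ≠ 3, so there is no saddle point; optimal play is mixed.
Let the row player play A with probability p. Expected payoff against C1: 3p + (-7)(1−p) = 10p − 7; against C2: (-6)p + 5(1−p) = −11p + 5.
Setting these equal: 10p − 7 = −11p + 5 ⇒ 21p = 12 ⇒ p = 4/7, and the value is (10)·(4/7) − 7 = -9/7.
For the column player: with q = P(C1), equating A's and B's payoffs gives 9q − 6 = −12q + 5 ⇒ q = 11/21.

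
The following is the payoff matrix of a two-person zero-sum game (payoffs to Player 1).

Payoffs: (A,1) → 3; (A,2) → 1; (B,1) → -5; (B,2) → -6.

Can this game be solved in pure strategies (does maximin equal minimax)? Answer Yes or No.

Yes

Row minima: A → 1, B → -6; maximin = 1.
Column maxima: 1 → 3, 2 → 1; minimax = 1.
maximin = minimax = 1, so a saddle point exists.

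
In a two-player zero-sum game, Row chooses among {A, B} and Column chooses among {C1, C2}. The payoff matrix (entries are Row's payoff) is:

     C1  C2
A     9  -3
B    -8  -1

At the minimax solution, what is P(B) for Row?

12/19

Row minima: A → -3, B → -8; maximin = -3.
Column maxima: C1 → 9, C2 → -1; minimax = -1.
-3 ≠ -1, so there is no saddle point; optimal play is mixed.
Let Row play A with probability p. Expected payoff against C1: 9p + (-8)(1−p) = 17p − 8; against C2: (-3)p + (-1)(1−p) = −2p − 1.
Setting these equal: 17p − 8 = −2p − 1 ⇒ 19p = 7 ⇒ p = 7/19, and the value is (17)·(7/19) − 8 = -33/19.
For Column: with q = P(C1), equating A's and B's payoffs gives 12q − 3 = −7q − 1 ⇒ q = 2/19.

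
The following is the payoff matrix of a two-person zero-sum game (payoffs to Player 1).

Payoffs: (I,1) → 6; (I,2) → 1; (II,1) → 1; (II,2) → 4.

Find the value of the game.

23/8

Row minima: I → 1, II → 1; maximin = 1.
Column maxima: 1 → 6, 2 → 4; minimax = 4.
1 ≠ 4, so there is no saddle point; optimal play is mixed.
Let Player 1 play I with probability p. Expected payoff against 1: 6p + 1(1−p) = 5p + 1; against 2: 1p + 4(1−p) = −3p + 4.
Setting these equal: 5p + 1 = −3p + 4 ⇒ 8p = 3 ⇒ p = 3/8, and the value is (5)·(3/8) + 1 = 23/8.
For Player 2: with q = P(1), equating I's and II's payoffs gives 5q + 1 = −3q + 4 ⇒ q = 3/8.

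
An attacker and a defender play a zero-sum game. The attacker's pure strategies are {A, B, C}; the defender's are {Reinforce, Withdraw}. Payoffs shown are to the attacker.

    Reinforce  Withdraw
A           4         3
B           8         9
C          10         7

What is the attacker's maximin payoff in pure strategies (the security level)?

8

Row minima: A → 3, B → 8, C → 7.
The best of these is 8.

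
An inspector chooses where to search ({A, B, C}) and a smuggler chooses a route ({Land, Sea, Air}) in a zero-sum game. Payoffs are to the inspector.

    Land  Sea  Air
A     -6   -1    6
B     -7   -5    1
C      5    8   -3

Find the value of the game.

Row minima: A → -6, B → -7, C → -3; maximin = -3.
Column maxima: Land → 5, Sea → 8, Air → 6; minimax = 5.
-3 ≠ 5, so there is no saddle point; optimal play is mixed.
B is strictly dominated by A, so the inspector never plays it.
Sea is strictly dominated by Land (it gives the inspector strictly more in every row), so the smuggler never plays it.
On the remaining 2×2 (A, C vs Land, Air):
Let the inspector play A with probability p. Expected payoff against Land: (-6)p + 5(1−p) = −11p + 5; against Air: 6p + (-3)(1−p) = 9p − 3.
Setting these equal: −11p + 5 = 9p − 3 ⇒ −20p = -8 ⇒ p = 2/5, and the value is (-11)·(2/5) + 5 = 3/5.
For the smuggler: with q = P(Land), equating A's and C's payoffs gives −12q + 6 = 8q − 3 ⇒ q = 9/20.

3/5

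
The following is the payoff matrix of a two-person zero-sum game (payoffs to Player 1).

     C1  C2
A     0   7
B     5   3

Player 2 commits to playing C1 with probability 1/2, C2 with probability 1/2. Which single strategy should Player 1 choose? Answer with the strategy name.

Expected payoff of A: (1/2)·0 + (1/2)·7 = 7/2.
Expected payoff of B: (1/2)·5 + (1/2)·3 = 4.
The largest is 4, so Player 1's best response is B.

B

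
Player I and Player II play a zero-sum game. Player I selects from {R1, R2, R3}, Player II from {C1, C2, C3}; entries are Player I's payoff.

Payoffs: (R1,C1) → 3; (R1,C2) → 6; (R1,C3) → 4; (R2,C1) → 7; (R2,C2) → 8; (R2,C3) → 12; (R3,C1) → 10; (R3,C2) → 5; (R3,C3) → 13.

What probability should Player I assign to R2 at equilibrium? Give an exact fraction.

Row minima: R1 → 3, R2 → 7, R3 → 5; maximin = 7.
Column maxima: C1 → 10, C2 → 8, C3 → 13; minimax = 8.
7 ≠ 8, so there is no saddle point; optimal play is mixed.
R1 is strictly dominated by R2, so Player I never plays it.
C3 is strictly dominated by C1 (it gives Player I strictly more in every row), so Player II never plays it.
On the remaining 2×2 (R2, R3 vs C1, C2):
Let Player I play R2 with probability p. Expected payoff against C1: 7p + 10(1−p) = −3p + 10; against C2: 8p + 5(1−p) = 3p + 5.
Setting these equal: −3p + 10 = 3p + 5 ⇒ −6p = -5 ⇒ p = 5/6, and the value is (-3)·(5/6) + 10 = 15/2.
For Player II: with q = P(C1), equating R2's and R3's payoffs gives −q + 8 = 5q + 5 ⇒ q = 1/2.

5/6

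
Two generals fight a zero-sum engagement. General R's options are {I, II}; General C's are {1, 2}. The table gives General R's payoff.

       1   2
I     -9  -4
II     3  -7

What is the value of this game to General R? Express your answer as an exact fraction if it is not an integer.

-5

Row minima: I → -9, II → -7; maximin = -7.
Column maxima: 1 → 3, 2 → -4; minimax = -4.
-7 ≠ -4, so there is no saddle point; optimal play is mixed.
Let General R play I with probability p. Expected payoff against 1: (-9)p + 3(1−p) = −12p + 3; against 2: (-4)p + (-7)(1−p) = 3p − 7.
Setting these equal: −12p + 3 = 3p − 7 ⇒ −15p = -10 ⇒ p = 2/3, and the value is (-12)·(2/3) + 3 = -5.
For General C: with q = P(1), equating I's and II's payoffs gives −5q − 4 = 10q − 7 ⇒ q = 1/5.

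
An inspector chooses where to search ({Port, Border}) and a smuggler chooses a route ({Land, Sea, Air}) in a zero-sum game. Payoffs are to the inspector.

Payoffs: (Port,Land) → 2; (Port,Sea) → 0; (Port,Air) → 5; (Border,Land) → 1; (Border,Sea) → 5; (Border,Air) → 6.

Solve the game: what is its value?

Row minima: Port → 0, Border → 1; maximin = 1.
Column maxima: Land → 2, Sea → 5, Air → 6; minimax = 2.
1 ≠ 2, so there is no saddle point; optimal play is mixed.
Air is strictly dominated by Land (it gives the inspector strictly more in every row), so the smuggler never plays it.
On the remaining 2×2 (Port, Border vs Land, Sea):
Let the inspector play Port with probability p. Expected payoff against Land: 2p + 1(1−p) = p + 1; against Sea: 0p + 5(1−p) = −5p + 5.
Setting these equal: p + 1 = −5p + 5 ⇒ 6p = 4 ⇒ p = 2/3, and the value is (1)·(2/3) + 1 = 5/3.
For the smuggler: with q = P(Land), equating Port's and Border's payoffs gives 2q = −4q + 5 ⇒ q = 5/6.

5/3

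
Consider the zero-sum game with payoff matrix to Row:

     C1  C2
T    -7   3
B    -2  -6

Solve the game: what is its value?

-24/7

Row minima: T → -7, B → -6; maximin = -6.
Column maxima: C1 → -2, C2 → 3; minimax = -2.
-6 ≠ -2, so there is no saddle point; optimal play is mixed.
Let Row play T with probability p. Expected payoff against C1: (-7)p + (-2)(1−p) = −5p − 2; against C2: 3p + (-6)(1−p) = 9p − 6.
Setting these equal: −5p − 2 = 9p − 6 ⇒ −14p = -4 ⇒ p = 2/7, and the value is (-5)·(2/7) − 2 = -24/7.
For Column: with q = P(C1), equating T's and B's payoffs gives −10q + 3 = 4q − 6 ⇒ q = 9/14.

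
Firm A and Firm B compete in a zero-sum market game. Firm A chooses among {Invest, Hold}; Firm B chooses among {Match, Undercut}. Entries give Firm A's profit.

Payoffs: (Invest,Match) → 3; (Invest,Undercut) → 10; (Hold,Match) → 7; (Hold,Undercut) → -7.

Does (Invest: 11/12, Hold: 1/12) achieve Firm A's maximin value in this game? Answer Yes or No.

No

Against Match this mix gives (11/12)·3 + (1/12)·7 = 10/3.
Against Undercut this mix gives (11/12)·10 + (1/12)·(-7) = 103/12.
Firm B will play Match, holding Firm A to 10/3. Shifting weight toward the row that does better against Match would raise this floor (the equalizing mix achieves 13/3 against both Match and Undercut), so the proposed strategy is not optimal.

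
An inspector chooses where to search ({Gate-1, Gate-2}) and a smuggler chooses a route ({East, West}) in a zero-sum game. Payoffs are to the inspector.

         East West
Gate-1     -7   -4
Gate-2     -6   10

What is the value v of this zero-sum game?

-6

Row minima: Gate-1 → -7, Gate-2 → -6; maximin = -6.
Column maxima: East → -6, West → 10; minimax = -6.
Since maximin = minimax = -6, there is a saddle point and the value is -6.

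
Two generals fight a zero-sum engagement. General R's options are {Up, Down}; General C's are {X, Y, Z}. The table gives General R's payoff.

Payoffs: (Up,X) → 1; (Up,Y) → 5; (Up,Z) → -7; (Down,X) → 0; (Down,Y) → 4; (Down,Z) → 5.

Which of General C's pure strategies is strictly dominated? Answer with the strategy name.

X holds General R's payoff strictly below Y in every row: 1 < 5, 0 < 4.
So Y is strictly dominated for General C.

Y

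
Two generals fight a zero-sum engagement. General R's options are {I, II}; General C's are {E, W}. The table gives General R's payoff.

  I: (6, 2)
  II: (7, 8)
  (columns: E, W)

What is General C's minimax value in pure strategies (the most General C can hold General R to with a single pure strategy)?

7

Column maxima: E → 7, W → 8.
The smallest of these is 7.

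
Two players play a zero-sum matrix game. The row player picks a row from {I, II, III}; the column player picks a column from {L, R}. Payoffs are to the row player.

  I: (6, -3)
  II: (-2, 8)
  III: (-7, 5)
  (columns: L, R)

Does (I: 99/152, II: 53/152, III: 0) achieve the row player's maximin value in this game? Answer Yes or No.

No

Against L this mix gives (99/152)·6 + (53/152)·(-2) = 61/19.
Against R this mix gives (99/152)·(-3) + (53/152)·8 = 127/152.
The column player will play R, holding the row player to 127/152. Shifting weight toward the row that does better against R would raise this floor (the equalizing mix achieves 42/19 against both R and L), so the proposed strategy is not optimal.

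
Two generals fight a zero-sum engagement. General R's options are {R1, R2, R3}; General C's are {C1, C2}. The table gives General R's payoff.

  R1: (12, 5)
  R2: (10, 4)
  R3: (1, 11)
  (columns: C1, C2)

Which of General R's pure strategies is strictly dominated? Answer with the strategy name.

R2

R1 gives a strictly higher payoff than R2 against every column: 12 > 10, 5 > 4.
So R2 is strictly dominated and General R never plays it.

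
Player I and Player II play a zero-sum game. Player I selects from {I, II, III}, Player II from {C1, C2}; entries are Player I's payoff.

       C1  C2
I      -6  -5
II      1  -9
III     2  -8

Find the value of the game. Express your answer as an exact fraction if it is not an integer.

Row minima: I → -6, II → -9, III → -8; maximin = -6.
Column maxima: C1 → 2, C2 → -5; minimax = -5.
-6 ≠ -5, so there is no saddle point; optimal play is mixed.
II is strictly dominated by III, so Player I never plays it.
On the remaining 2×2 (I, III vs C1, C2):
Let Player I play I with probability p. Expected payoff against C1: (-6)p + 2(1−p) = −8p + 2; against C2: (-5)p + (-8)(1−p) = 3p − 8.
Setting these equal: −8p + 2 = 3p − 8 ⇒ −11p = -10 ⇒ p = 10/11, and the value is (-8)·(10/11) + 2 = -58/11.
For Player II: with q = P(C1), equating I's and III's payoffs gives −q − 5 = 10q − 8 ⇒ q = 3/11.

-58/11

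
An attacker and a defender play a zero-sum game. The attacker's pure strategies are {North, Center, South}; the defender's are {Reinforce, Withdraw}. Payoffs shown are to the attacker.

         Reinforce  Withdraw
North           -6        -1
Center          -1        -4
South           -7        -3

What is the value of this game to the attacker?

-23/8

Row minima: North → -6, Center → -4, South → -7; maximin = -4.
Column maxima: Reinforce → -1, Withdraw → -1; minimax = -1.
-4 ≠ -1, so there is no saddle point; optimal play is mixed.
South is strictly dominated by North, so the attacker never plays it.
On the remaining 2×2 (North, Center vs Reinforce, Withdraw):
Let the attacker play North with probability p. Expected payoff against Reinforce: (-6)p + (-1)(1−p) = −5p − 1; against Withdraw: (-1)p + (-4)(1−p) = 3p − 4.
Setting these equal: −5p − 1 = 3p − 4 ⇒ −8p = -3 ⇒ p = 3/8, and the value is (-5)·(3/8) − 1 = -23/8.
For the defender: with q = P(Reinforce), equating North's and Center's payoffs gives −5q − 1 = 3q − 4 ⇒ q = 3/8.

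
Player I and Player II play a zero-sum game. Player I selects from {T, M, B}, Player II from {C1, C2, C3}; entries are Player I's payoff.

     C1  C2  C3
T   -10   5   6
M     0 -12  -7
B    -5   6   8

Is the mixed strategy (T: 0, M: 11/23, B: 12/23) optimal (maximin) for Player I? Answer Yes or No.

Yes

Against C1 this mix gives (11/23)·0 + (12/23)·(-5) = -60/23.
Against C2 this mix gives (11/23)·(-12) + (12/23)·6 = -60/23.
Against C3 this mix gives (11/23)·(-7) + (12/23)·8 = 19/23.
All of Player II's active replies (C1, C2) yield -60/23, and no column does worse for Player I. The mix makes Player II indifferent and guarantees -60/23, so it is optimal.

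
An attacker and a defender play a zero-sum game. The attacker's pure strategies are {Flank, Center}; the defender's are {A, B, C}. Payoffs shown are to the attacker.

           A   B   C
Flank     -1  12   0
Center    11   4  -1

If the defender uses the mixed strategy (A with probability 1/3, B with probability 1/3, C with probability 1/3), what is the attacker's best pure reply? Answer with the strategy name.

Center

Expected payoff of Flank: (1/3)·(-1) + (1/3)·12 + (1/3)·0 = 11/3.
Expected payoff of Center: (1/3)·11 + (1/3)·4 + (1/3)·(-1) = 14/3.
The largest is 14/3, so the attacker's best response is Center.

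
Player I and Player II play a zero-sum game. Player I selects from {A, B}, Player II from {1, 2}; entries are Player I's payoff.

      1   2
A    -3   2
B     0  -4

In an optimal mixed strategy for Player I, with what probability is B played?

5/9

Row minima: A → -3, B → -4; maximin = -3.
Column maxima: 1 → 0, 2 → 2; minimax = 0.
-3 ≠ 0, so there is no saddle point; optimal play is mixed.
Let Player I play A with probability p. Expected payoff against 1: (-3)p + 0(1−p) = −3p; against 2: 2p + (-4)(1−p) = 6p − 4.
Setting these equal: −3p = 6p − 4 ⇒ −9p = -4 ⇒ p = 4/9, and the value is (-3)·(4/9) = -4/3.
For Player II: with q = P(1), equating A's and B's payoffs gives −5q + 2 = 4q − 4 ⇒ q = 2/3.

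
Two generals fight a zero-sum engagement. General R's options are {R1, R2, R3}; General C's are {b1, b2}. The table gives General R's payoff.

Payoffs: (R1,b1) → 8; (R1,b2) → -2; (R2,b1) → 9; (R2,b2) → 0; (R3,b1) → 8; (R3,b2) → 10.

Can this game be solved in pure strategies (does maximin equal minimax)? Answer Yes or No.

Row minima: R1 → -2, R2 → 0, R3 → 8; maximin = 8.
Column maxima: b1 → 9, b2 → 10; minimax = 9.
8 ≠ 9, so no pure-strategy equilibrium exists.

No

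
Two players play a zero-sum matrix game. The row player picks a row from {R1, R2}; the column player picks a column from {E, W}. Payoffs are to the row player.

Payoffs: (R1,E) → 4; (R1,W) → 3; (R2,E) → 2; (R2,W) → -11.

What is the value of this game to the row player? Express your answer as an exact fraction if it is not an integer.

3

Row minima: R1 → 3, R2 → -11; maximin = 3.
Column maxima: E → 4, W → 3; minimax = 3.
Since maximin = minimax = 3, there is a saddle point and the value is 3.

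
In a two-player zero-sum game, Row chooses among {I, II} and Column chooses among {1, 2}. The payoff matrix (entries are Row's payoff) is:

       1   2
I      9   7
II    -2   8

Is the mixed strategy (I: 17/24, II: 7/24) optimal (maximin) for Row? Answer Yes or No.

No

Against 1 this mix gives (17/24)·9 + (7/24)·(-2) = 139/24.
Against 2 this mix gives (17/24)·7 + (7/24)·8 = 175/24.
Column will play 1, holding Row to 139/24. Shifting weight toward the row that does better against 1 would raise this floor (the equalizing mix achieves 43/6 against both 1 and 2), so the proposed strategy is not optimal.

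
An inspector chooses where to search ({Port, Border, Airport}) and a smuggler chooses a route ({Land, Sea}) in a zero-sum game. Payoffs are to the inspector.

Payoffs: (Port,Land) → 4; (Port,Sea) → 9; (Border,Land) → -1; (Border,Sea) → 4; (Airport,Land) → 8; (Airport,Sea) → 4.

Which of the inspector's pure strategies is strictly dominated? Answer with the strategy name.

Border

Port gives a strictly higher payoff than Border against every column: 4 > -1, 9 > 4.
So Border is strictly dominated and the inspector never plays it.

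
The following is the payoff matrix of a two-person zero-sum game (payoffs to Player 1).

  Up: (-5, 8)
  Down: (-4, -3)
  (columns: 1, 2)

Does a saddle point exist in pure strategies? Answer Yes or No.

Yes

Row minima: Up → -5, Down → -4; maximin = -4.
Column maxima: 1 → -4, 2 → 8; minimax = -4.
maximin = minimax = -4, so a saddle point exists.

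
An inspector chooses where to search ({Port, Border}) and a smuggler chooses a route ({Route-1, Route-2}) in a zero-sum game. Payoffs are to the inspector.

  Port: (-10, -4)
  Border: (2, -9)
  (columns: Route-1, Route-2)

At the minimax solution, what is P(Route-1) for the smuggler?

5/17

Row minima: Port → -10, Border → -9; maximin = -9.
Column maxima: Route-1 → 2, Route-2 → -4; minimax = -4.
-9 ≠ -4, so there is no saddle point; optimal play is mixed.
Let the inspector play Port with probability p. Expected payoff against Route-1: (-10)p + 2(1−p) = −12p + 2; against Route-2: (-4)p + (-9)(1−p) = 5p − 9.
Setting these equal: −12p + 2 = 5p − 9 ⇒ −17p = -11 ⇒ p = 11/17, and the value is (-12)·(11/17) + 2 = -98/17.
For the smuggler: with q = P(Route-1), equating Port's and Border's payoffs gives −6q − 4 = 11q − 9 ⇒ q = 5/17.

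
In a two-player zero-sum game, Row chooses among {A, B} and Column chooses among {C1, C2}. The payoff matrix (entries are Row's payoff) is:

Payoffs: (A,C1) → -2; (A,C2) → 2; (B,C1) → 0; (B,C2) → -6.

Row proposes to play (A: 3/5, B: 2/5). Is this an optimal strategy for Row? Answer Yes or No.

Yes

Against C1 this mix gives (3/5)·(-2) + (2/5)·0 = -6/5.
Against C2 this mix gives (3/5)·2 + (2/5)·(-6) = -6/5.
All of Column's active replies (C1, C2) yield -6/5, and no column does worse for Row. The mix makes Column indifferent and guarantees -6/5, so it is optimal.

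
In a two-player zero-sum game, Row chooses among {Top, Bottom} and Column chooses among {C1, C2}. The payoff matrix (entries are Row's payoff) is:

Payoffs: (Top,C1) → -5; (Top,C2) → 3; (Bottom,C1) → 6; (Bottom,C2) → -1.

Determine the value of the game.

13/15

Row minima: Top → -5, Bottom → -1; maximin = -1.
Column maxima: C1 → 6, C2 → 3; minimax = 3.
-1 ≠ 3, so there is no saddle point; optimal play is mixed.
Let Row play Top with probability p. Expected payoff against C1: (-5)p + 6(1−p) = −11p + 6; against C2: 3p + (-1)(1−p) = 4p − 1.
Setting these equal: −11p + 6 = 4p − 1 ⇒ −15p = -7 ⇒ p = 7/15, and the value is (-11)·(7/15) + 6 = 13/15.
For Column: with q = P(C1), equating Top's and Bottom's payoffs gives −8q + 3 = 7q − 1 ⇒ q = 4/15.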